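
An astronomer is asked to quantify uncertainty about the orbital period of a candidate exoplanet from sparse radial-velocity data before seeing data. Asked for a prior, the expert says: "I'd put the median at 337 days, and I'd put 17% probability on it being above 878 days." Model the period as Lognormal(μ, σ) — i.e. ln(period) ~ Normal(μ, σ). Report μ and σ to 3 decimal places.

If T ~ Lognormal(μ,σ) then ln T ~ Normal(μ,σ), so the p-quantile of ln T is μ + z_p·σ.
ln(337) = 5.82 and ln(878) = 6.778; z_{0.5} = 0, z_{0.83} = 0.9542.
σ = (6.778 − 5.82)/(0.9542 − (0)) = 1.004.
μ = 5.82 − (0)·1.004 = 5.820.

μ ≈ 5.820, σ ≈ 1.004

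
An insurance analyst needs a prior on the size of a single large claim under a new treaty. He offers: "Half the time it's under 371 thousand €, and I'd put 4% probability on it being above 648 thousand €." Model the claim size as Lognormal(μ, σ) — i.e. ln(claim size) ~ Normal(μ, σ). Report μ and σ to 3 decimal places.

If T ~ Lognormal(μ,σ) then ln T ~ Normal(μ,σ), so the p-quantile of ln T is μ + z_p·σ.
ln(371) = 5.916 and ln(648) = 6.474; z_{0.5} = 0, z_{0.96} = 1.751.
σ = (6.474 − 5.916)/(1.751 − (0)) = 0.319.
μ = 5.916 − (0)·0.319 = 5.916.

μ ≈ 5.916, σ ≈ 0.319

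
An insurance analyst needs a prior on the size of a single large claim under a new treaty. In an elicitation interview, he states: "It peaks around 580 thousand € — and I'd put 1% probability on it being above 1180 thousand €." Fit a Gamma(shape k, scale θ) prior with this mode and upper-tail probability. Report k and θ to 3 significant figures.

Gamma(k,θ) with k>1 has mode (k−1)θ, so θ = 580/(k−1).
Need P(X < 1180) = 0.99 with θ tied to k this way. Start at k = 2, θ = 580: P(X<1180) ≈ 0.603.
Too low — raise k to concentrate. Iterating converges to k ≈ 10.7.
Then θ = 580/(10.7−1) ≈ 59.8.

k ≈ 10.7, θ ≈ 59.8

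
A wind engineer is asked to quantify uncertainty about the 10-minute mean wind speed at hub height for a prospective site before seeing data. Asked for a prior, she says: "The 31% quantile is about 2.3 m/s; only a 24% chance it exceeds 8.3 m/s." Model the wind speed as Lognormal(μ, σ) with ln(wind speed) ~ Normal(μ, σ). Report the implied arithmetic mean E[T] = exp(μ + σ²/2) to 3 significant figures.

E[T] ≈ 6.9 m/s

If T ~ Lognormal(μ,σ) then ln T ~ Normal(μ,σ), so the p-quantile of ln T is μ + z_p·σ.
ln(2.3) = 0.8329 and ln(8.3) = 2.116; z_{0.31} = -0.4959, z_{0.76} = 0.7063.
σ = (2.116 − 0.8329)/(0.7063 − (-0.4959)) = 1.068.
μ = 0.8329 − (-0.4959)·1.068 = 1.362.
E[T] = exp(μ + σ²/2) = exp(1.362 + 0.5698) = 6.9 m/s.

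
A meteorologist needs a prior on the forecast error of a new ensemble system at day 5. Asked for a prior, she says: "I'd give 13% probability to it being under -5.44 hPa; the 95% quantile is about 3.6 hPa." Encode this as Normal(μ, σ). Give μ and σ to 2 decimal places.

The p-quantile of Normal(μ,σ) is μ + z_p·σ, with z_{0.13} = -1.126 and z_{0.95} = 1.645.
Eliminate σ: μ = (z₂·x₁ − z₁·x₂)/(z₂ − z₁) = (1.645·-5.44 − (-1.126)·3.6)/2.771 = -1.77.
Then σ = (x₂ − x₁)/(z₂ − z₁) = (3.6 − -5.44)/2.771 = 3.26.

μ = -1.77, σ = 3.26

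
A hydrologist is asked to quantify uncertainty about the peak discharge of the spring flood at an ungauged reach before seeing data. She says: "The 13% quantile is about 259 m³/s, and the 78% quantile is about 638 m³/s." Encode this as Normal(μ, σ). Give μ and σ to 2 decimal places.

μ = 483.85, σ = 199.62

For Normal(μ,σ), the p-quantile is μ + z_p·σ. Here z_{0.13} = -1.126, z_{0.78} = 0.7722.
So 259 = μ − 1.126σ and 638 = μ + 0.7722σ.
Subtracting: σ = (638 − 259)/(0.7722 − (-1.126)) = 199.62.
Then μ = 259 − (-1.126)·199.62 = 483.85.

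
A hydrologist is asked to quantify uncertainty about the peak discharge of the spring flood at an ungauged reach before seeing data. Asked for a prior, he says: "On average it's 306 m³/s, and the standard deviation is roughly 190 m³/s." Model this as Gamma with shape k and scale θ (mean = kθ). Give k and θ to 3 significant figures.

k ≈ 2.59, θ ≈ 118

For Gamma(k, scale θ): mean = kθ, variance = kθ², so CV = 1/√k.
CV = SD/mean = 190/306 = 0.6209, hence k = 1/CV² = 2.59.
Then θ = mean/k = 306/2.59 = 118.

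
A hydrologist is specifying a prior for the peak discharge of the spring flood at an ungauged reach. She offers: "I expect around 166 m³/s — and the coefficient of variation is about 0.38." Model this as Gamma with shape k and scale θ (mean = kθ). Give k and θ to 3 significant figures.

For Gamma(k, scale θ): mean = kθ, variance = kθ², so CV = 1/√k.
CV = 0.38, hence k = 1/CV² = 6.93.
Then θ = mean/k = 166/6.93 = 24.

k ≈ 6.93, θ ≈ 24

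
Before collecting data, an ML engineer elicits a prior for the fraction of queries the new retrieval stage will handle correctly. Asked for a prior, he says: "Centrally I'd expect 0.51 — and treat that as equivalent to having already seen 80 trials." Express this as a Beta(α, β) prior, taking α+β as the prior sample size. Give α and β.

α = 40.8, β = 39.2

Under the effective-sample-size interpretation, Beta(α, β) has prior mean α/(α+β) and prior sample size α+β.
So α+β = 80 and α/(α+β) = 0.51, giving α = 0.51·80 = 40.8 and β = 80 − 40.8 = 39.2.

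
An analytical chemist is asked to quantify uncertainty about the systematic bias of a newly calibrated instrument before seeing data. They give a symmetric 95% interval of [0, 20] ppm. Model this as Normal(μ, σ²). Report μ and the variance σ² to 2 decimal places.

μ = 10.00, σ² = 26.03

A symmetric 95% interval runs μ ± z·σ with z = 1.96.
Half-width = 10, so σ = 10/1.96 = 5.102 and σ² = 26.03.
μ is the interval midpoint, 10.00.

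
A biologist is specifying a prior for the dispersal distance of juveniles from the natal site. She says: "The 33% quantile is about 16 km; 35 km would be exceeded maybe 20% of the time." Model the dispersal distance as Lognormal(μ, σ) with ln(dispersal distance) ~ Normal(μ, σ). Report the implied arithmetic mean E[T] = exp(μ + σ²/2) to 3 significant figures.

If T ~ Lognormal(μ,σ) then ln T ~ Normal(μ,σ), so the p-quantile of ln T is μ + z_p·σ.
ln(16) = 2.773 and ln(35) = 3.555; z_{0.33} = -0.4399, z_{0.8} = 0.8416.
σ = (3.555 − 2.773)/(0.8416 − (-0.4399)) = 0.611.
μ = 2.773 − (-0.4399)·0.611 = 3.041.
E[T] = exp(μ + σ²/2) = exp(3.041 + 0.1865) = 25.2 km.

E[T] ≈ 25.2 km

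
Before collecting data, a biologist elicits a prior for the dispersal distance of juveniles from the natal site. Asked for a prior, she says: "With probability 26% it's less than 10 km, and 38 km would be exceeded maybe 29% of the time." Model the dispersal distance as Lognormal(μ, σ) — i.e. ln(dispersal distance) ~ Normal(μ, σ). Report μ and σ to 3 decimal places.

μ ≈ 3.020, σ ≈ 1.116

If T ~ Lognormal(μ,σ) then ln T ~ Normal(μ,σ), so the p-quantile of ln T is μ + z_p·σ.
ln(10) = 2.303 and ln(38) = 3.638; z_{0.26} = -0.6433, z_{0.71} = 0.5534.
σ = (3.638 − 2.303)/(0.5534 − (-0.6433)) = 1.116.
μ = 2.303 − (-0.6433)·1.116 = 3.020.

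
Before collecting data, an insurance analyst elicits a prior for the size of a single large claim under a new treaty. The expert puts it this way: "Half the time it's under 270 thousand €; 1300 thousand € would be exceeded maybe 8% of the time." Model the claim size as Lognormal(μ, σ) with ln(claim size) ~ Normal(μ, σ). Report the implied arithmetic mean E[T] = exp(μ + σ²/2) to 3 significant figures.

If T ~ Lognormal(μ,σ) then ln T ~ Normal(μ,σ), so the p-quantile of ln T is μ + z_p·σ.
ln(270) = 5.598 and ln(1300) = 7.17; z_{0.5} = 0, z_{0.92} = 1.405.
σ = (7.17 − 5.598)/(1.405 − (0)) = 1.119.
μ = 5.598 − (0)·1.119 = 5.598.
E[T] = exp(μ + σ²/2) = exp(5.598 + 0.6256) = 505 thousand €.

E[T] ≈ 505 thousand €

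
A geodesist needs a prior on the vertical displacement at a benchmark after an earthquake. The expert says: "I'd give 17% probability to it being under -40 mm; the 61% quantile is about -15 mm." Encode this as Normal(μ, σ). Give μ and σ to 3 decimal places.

The p-quantile of Normal(μ,σ) is μ + z_p·σ, with z_{0.17} = -0.9542 and z_{0.61} = 0.2793.
Eliminate σ: μ = (z₂·x₁ − z₁·x₂)/(z₂ − z₁) = (0.2793·-40 − (-0.9542)·-15)/1.233 = -20.661.
Then σ = (x₂ − x₁)/(z₂ − z₁) = (-15 − -40)/1.233 = 20.268.

μ = -20.661, σ = 20.268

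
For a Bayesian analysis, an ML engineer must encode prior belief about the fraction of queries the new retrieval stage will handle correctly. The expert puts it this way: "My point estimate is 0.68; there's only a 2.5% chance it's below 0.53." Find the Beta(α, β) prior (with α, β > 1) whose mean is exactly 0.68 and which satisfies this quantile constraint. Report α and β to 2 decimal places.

α ≈ 27.32, β ≈ 12.86

With mean 0.68 fixed, write α = 0.68s, β = 0.32s where s = α+β.
Need P(θ < 0.53) = 0.025 under Beta(0.68s, 0.32s). Normal approximation: (q−m)/√(m(1−m)/s) ≈ z_{0.025} = -1.96, so s ≈ 0.68·0.32·(-1.96)²/(0.53−0.68)² = 37.2.
At s = 37.2: P(θ<0.53) ≈ 0.030. Adjusting to match 0.025 gives s ≈ 40.18.
So α = 0.68·40.18 ≈ 27.32, β = 0.32·40.18 ≈ 12.86.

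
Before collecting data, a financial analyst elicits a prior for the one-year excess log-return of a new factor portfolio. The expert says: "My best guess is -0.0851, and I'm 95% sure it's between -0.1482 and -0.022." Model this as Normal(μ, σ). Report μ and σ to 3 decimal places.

μ = -0.085, σ = 0.032

A symmetric 95% interval runs μ ± z·σ with z = 1.96.
Half-width = 0.0631, so σ = 0.0631/1.96 = 0.032.
μ is the stated best guess, -0.085.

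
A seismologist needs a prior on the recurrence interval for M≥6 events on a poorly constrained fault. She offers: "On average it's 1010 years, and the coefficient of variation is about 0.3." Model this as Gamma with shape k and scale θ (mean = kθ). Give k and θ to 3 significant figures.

k ≈ 11.1, θ ≈ 90.9

For Gamma(k, scale θ): mean = kθ, variance = kθ², so CV = 1/√k.
CV = 0.3, hence k = 1/CV² = 11.1.
Then θ = mean/k = 1010/11.1 = 90.9.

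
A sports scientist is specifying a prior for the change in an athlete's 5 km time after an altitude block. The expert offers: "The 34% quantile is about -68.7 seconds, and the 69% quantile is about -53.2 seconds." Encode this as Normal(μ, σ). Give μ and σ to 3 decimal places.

For Normal(μ,σ), the p-quantile is μ + z_p·σ. Here z_{0.34} = -0.4125, z_{0.69} = 0.4959.
So -68.7 = μ − 0.4125σ and -53.2 = μ + 0.4959σ.
Subtracting: σ = (-53.2 − -68.7)/(0.4959 − (-0.4125)) = 17.065.
Then μ = -68.7 − (-0.4125)·17.065 = -61.661.

μ = -61.661, σ = 17.065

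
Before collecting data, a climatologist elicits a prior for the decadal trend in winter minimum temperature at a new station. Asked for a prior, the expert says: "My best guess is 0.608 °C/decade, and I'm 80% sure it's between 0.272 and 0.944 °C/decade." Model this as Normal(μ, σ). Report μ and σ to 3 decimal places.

A symmetric 80% interval runs μ ± z·σ with z = 1.282.
Half-width = 0.336, so σ = 0.336/1.282 = 0.262.
μ is the stated best guess, 0.608.

μ = 0.608, σ = 0.262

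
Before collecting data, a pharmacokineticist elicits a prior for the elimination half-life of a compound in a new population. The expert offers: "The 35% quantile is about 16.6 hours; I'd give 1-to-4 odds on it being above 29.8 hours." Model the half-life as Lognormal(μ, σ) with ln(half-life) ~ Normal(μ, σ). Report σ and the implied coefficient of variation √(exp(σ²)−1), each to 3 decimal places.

σ ≈ 0.477, CV ≈ 0.505

If T ~ Lognormal(μ,σ) then ln T ~ Normal(μ,σ), so the p-quantile of ln T is μ + z_p·σ.
ln(16.6) = 2.809 and ln(29.8) = 3.395; z_{0.35} = -0.3853, z_{0.8} = 0.8416.
σ = (3.395 − 2.809)/(0.8416 − (-0.3853)) = 0.477.
μ = 2.809 − (-0.3853)·0.477 = 2.993.
CV = √(exp(σ²)−1) = √(exp(0.2274)−1) = 0.505.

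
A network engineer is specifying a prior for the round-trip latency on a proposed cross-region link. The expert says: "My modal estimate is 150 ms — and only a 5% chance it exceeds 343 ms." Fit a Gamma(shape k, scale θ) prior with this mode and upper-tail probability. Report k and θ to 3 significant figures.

Gamma(k,θ) with k>1 has mode (k−1)θ, so θ = 150/(k−1).
Need P(X < 343) = 0.95 with θ tied to k this way. Start at k = 2, θ = 150: P(X<343) ≈ 0.666.
Too low — raise k to concentrate. Iterating converges to k ≈ 5.01.
Then θ = 150/(5.01−1) ≈ 37.4.

k ≈ 5.01, θ ≈ 37.4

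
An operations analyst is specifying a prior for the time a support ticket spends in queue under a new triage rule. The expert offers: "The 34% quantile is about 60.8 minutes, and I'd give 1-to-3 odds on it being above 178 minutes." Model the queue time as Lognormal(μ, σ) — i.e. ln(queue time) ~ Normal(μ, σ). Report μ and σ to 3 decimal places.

If T ~ Lognormal(μ,σ) then ln T ~ Normal(μ,σ), so the p-quantile of ln T is μ + z_p·σ.
ln(60.8) = 4.108 and ln(178) = 5.182; z_{0.34} = -0.4125, z_{0.75} = 0.6745.
σ = (5.182 − 4.108)/(0.6745 − (-0.4125)) = 0.988.
μ = 4.108 − (-0.4125)·0.988 = 4.515.

μ ≈ 4.515, σ ≈ 0.988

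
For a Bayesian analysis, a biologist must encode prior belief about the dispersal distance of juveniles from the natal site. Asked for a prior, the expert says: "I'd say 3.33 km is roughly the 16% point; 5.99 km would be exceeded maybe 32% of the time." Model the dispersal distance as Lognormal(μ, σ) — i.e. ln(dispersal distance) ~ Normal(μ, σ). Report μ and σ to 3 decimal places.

If T ~ Lognormal(μ,σ) then ln T ~ Normal(μ,σ), so the p-quantile of ln T is μ + z_p·σ.
ln(3.33) = 1.203 and ln(5.99) = 1.79; z_{0.16} = -0.9945, z_{0.68} = 0.4677.
σ = (1.79 − 1.203)/(0.4677 − (-0.9945)) = 0.402.
μ = 1.203 − (-0.9945)·0.402 = 1.602.

μ ≈ 1.602, σ ≈ 0.402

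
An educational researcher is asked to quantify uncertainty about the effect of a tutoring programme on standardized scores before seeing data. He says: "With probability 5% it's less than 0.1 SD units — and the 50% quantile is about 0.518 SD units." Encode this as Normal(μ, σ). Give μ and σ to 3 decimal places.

The p-quantile of Normal(μ,σ) is μ + z_p·σ, with z_{0.05} = -1.645 and z_{0.5} = 0.
Eliminate σ: μ = (z₂·x₁ − z₁·x₂)/(z₂ − z₁) = (0·0.1 − (-1.645)·0.518)/1.645 = 0.518.
Then σ = (x₂ − x₁)/(z₂ − z₁) = (0.518 − 0.1)/1.645 = 0.254.

μ = 0.518, σ = 0.254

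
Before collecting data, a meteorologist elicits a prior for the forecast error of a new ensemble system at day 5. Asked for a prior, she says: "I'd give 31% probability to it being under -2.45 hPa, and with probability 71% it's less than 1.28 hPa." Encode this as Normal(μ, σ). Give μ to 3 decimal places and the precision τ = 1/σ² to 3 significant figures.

μ = -0.687, τ = 0.0791

For Normal(μ,σ), the p-quantile is μ + z_p·σ. Here z_{0.31} = -0.4959, z_{0.71} = 0.5534.
So -2.45 = μ − 0.4959σ and 1.28 = μ + 0.5534σ.
Subtracting: σ = (1.28 − -2.45)/(0.5534 − (-0.4959)) = 3.555.
Then μ = -2.45 − (-0.4959)·3.555 = -0.687.
Precision τ = 1/σ² = 1/3.555² = 0.0791.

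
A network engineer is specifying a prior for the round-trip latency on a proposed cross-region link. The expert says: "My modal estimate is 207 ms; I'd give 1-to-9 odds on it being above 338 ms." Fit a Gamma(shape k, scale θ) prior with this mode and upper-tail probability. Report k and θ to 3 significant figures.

k ≈ 8.84, θ ≈ 26.4

Gamma(k,θ) with k>1 has mode (k−1)θ, so θ = 207/(k−1).
Need P(X < 338) = 0.9 with θ tied to k this way. Start at k = 2, θ = 207: P(X<338) ≈ 0.486.
Too low — raise k to concentrate. Iterating converges to k ≈ 8.84.
Then θ = 207/(8.84−1) ≈ 26.4.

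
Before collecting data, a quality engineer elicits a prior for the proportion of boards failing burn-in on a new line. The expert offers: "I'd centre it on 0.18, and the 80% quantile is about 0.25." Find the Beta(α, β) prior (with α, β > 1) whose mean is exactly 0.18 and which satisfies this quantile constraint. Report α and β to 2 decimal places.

α ≈ 3.36, β ≈ 15.33

With mean 0.18 fixed, write α = 0.18s, β = 0.82s where s = α+β.
Need P(θ < 0.25) = 0.8 under Beta(0.18s, 0.82s). Normal approximation: (q−m)/√(m(1−m)/s) ≈ z_{0.8} = 0.842, so s ≈ 0.18·0.82·(0.842)²/(0.25−0.18)² = 21.3.
At s = 21.3: P(θ<0.25) ≈ 0.812. Adjusting to match 0.8 gives s ≈ 18.69.
So α = 0.18·18.69 ≈ 3.36, β = 0.82·18.69 ≈ 15.33.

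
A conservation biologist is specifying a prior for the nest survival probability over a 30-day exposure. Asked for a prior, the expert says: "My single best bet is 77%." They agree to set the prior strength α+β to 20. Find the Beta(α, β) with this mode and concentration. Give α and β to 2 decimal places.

α = 14.86, β = 5.14

For α,β > 1 the Beta mode is (α−1)/(α+β−2). With α+β = 20, the mode is (α−1)/18.
Set (α−1)/18 = 0.77 → α = 1 + 0.77·18 = 14.86.
β = 20 − α = 5.14.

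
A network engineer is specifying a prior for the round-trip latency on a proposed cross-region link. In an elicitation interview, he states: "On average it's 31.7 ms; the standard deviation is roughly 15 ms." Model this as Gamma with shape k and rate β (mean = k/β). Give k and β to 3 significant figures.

For Gamma(k, rate β): mean = k/β, variance = k/β², so CV = 1/√k.
CV = SD/mean = 15/31.7 = 0.4732, hence k = 1/CV² = 4.47.
Then β = k/mean = 4.47/31.7 = 0.141.

k ≈ 4.47, β ≈ 0.141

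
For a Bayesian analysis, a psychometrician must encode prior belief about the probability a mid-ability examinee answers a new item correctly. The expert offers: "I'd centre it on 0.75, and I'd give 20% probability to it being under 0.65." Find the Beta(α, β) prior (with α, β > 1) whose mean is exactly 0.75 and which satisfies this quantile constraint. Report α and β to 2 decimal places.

With mean 0.75 fixed, write α = 0.75s, β = 0.25s where s = α+β.
Need P(θ < 0.65) = 0.2 under Beta(0.75s, 0.25s). Normal approximation: (q−m)/√(m(1−m)/s) ≈ z_{0.2} = -0.842, so s ≈ 0.75·0.25·(-0.842)²/(0.65−0.75)² = 13.3.
At s = 13.3: P(θ<0.65) ≈ 0.191. Adjusting to match 0.2 gives s ≈ 12.02.
So α = 0.75·12.02 ≈ 9.01, β = 0.25·12.02 ≈ 3.00.

α ≈ 9.01, β ≈ 3.00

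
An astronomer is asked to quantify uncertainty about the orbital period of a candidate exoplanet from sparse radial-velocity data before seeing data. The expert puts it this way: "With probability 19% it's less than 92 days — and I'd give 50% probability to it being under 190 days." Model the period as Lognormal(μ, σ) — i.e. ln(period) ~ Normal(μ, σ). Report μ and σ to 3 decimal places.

If T ~ Lognormal(μ,σ) then ln T ~ Normal(μ,σ), so the p-quantile of ln T is μ + z_p·σ.
ln(92) = 4.522 and ln(190) = 5.247; z_{0.19} = -0.8779, z_{0.5} = 0.
σ = (5.247 − 4.522)/(0 − (-0.8779)) = 0.826.
μ = 4.522 − (-0.8779)·0.826 = 5.247.

μ ≈ 5.247, σ ≈ 0.826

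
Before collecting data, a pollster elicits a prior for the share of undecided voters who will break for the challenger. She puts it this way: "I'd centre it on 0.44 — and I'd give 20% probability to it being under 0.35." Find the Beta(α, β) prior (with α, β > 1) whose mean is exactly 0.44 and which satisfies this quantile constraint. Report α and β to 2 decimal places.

With mean 0.44 fixed, write α = 0.44s, β = 0.56s where s = α+β.
Need P(θ < 0.35) = 0.2 under Beta(0.44s, 0.56s). Normal approximation: (q−m)/√(m(1−m)/s) ≈ z_{0.2} = -0.842, so s ≈ 0.44·0.56·(-0.842)²/(0.35−0.44)² = 21.5.
At s = 21.5: P(θ<0.35) ≈ 0.202. Adjusting to match 0.2 gives s ≈ 21.90.
So α = 0.44·21.90 ≈ 9.64, β = 0.56·21.90 ≈ 12.27.

α ≈ 9.64, β ≈ 12.27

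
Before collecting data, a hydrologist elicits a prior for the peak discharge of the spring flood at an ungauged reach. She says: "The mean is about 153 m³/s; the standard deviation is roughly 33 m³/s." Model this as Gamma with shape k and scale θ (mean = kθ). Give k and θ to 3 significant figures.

For Gamma(k, scale θ): mean = kθ, variance = kθ², so CV = 1/√k.
CV = SD/mean = 33/153 = 0.2157, hence k = 1/CV² = 21.5.
Then θ = mean/k = 153/21.5 = 7.12.

k ≈ 21.5, θ ≈ 7.12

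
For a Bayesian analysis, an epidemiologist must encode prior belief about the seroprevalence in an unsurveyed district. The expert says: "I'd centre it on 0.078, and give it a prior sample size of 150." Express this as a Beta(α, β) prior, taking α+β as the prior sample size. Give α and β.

α = 11.7, β = 138.3

Under the effective-sample-size interpretation, Beta(α, β) has prior mean α/(α+β) and prior sample size α+β.
So α+β = 150 and α/(α+β) = 0.078, giving α = 0.078·150 = 11.7 and β = 150 − 11.7 = 138.3.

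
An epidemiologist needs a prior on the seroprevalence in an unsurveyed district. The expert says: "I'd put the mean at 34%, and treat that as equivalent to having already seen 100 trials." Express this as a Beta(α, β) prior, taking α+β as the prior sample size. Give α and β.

α = 34, β = 66

Under the effective-sample-size interpretation, Beta(α, β) has prior mean α/(α+β) and prior sample size α+β.
So α+β = 100 and α/(α+β) = 0.34, giving α = 0.34·100 = 34 and β = 100 − 34 = 66.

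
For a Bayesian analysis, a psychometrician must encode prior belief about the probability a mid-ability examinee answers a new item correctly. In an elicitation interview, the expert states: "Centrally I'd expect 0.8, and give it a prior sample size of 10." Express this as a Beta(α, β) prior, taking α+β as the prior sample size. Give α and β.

α = 8, β = 2

Under the effective-sample-size interpretation, Beta(α, β) has prior mean α/(α+β) and prior sample size α+β.
So α+β = 10 and α/(α+β) = 0.8, giving α = 0.8·10 = 8 and β = 10 − 8 = 2.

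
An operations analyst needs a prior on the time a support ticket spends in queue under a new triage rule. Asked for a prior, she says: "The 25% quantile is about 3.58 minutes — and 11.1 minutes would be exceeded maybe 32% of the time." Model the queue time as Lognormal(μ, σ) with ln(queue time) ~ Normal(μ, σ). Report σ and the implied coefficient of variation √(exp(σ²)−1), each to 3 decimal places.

If T ~ Lognormal(μ,σ) then ln T ~ Normal(μ,σ), so the p-quantile of ln T is μ + z_p·σ.
ln(3.58) = 1.275 and ln(11.1) = 2.407; z_{0.25} = -0.6745, z_{0.68} = 0.4677.
σ = (2.407 − 1.275)/(0.4677 − (-0.6745)) = 0.991.
μ = 1.275 − (-0.6745)·0.991 = 1.944.
CV = √(exp(σ²)−1) = √(exp(0.9815)−1) = 1.292.

σ ≈ 0.991, CV ≈ 1.292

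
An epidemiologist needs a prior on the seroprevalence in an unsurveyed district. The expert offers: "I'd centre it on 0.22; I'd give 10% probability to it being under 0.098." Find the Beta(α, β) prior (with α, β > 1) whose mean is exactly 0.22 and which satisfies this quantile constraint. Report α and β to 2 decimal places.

α ≈ 3.45, β ≈ 12.22

With mean 0.22 fixed, write α = 0.22s, β = 0.78s where s = α+β.
Need P(θ < 0.098) = 0.1 under Beta(0.22s, 0.78s). Normal approximation: (q−m)/√(m(1−m)/s) ≈ z_{0.1} = -1.28, so s ≈ 0.22·0.78·(-1.28)²/(0.098−0.22)² = 18.9.
At s = 18.9: P(θ<0.098) ≈ 0.076. Adjusting to match 0.1 gives s ≈ 15.66.
So α = 0.22·15.66 ≈ 3.45, β = 0.78·15.66 ≈ 12.22.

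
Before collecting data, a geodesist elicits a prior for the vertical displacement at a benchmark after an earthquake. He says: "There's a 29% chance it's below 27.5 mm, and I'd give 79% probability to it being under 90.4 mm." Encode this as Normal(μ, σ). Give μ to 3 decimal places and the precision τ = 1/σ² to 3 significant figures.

μ = 53.098, τ = 0.000467

For Normal(μ,σ), the p-quantile is μ + z_p·σ. Here z_{0.29} = -0.5534, z_{0.79} = 0.8064.
So 27.5 = μ − 0.5534σ and 90.4 = μ + 0.8064σ.
Subtracting: σ = (90.4 − 27.5)/(0.8064 − (-0.5534)) = 46.257.
Then μ = 27.5 − (-0.5534)·46.257 = 53.098.
Precision τ = 1/σ² = 1/46.26² = 0.000467.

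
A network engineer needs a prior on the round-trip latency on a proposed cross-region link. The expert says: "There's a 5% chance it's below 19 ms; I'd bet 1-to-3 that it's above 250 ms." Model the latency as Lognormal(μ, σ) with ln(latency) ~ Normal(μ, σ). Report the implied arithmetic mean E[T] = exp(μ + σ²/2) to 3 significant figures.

E[T] ≈ 219 ms

If T ~ Lognormal(μ,σ) then ln T ~ Normal(μ,σ), so the p-quantile of ln T is μ + z_p·σ.
ln(19) = 2.944 and ln(250) = 5.521; z_{0.05} = -1.645, z_{0.75} = 0.6745.
σ = (5.521 − 2.944)/(0.6745 − (-1.645)) = 1.111.
μ = 2.944 − (-1.645)·1.111 = 4.772.
E[T] = exp(μ + σ²/2) = exp(4.772 + 0.6173) = 219 ms.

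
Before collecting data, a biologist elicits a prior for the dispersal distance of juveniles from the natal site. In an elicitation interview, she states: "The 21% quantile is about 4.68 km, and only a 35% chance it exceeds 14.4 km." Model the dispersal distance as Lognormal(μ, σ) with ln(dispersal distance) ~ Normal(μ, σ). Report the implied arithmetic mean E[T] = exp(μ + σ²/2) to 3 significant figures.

E[T] ≈ 15.6 km

If T ~ Lognormal(μ,σ) then ln T ~ Normal(μ,σ), so the p-quantile of ln T is μ + z_p·σ.
ln(4.68) = 1.543 and ln(14.4) = 2.667; z_{0.21} = -0.8064, z_{0.65} = 0.3853.
σ = (2.667 − 1.543)/(0.3853 − (-0.8064)) = 0.943.
μ = 1.543 − (-0.8064)·0.943 = 2.304.
E[T] = exp(μ + σ²/2) = exp(2.304 + 0.4447) = 15.6 km.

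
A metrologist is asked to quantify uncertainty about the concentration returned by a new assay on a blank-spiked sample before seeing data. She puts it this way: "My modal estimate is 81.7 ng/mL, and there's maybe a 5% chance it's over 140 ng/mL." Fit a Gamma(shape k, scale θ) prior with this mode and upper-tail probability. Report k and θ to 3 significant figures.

Gamma(k,θ) with k>1 has mode (k−1)θ, so θ = 81.7/(k−1).
Need P(X < 140) = 0.95 with θ tied to k this way. Start at k = 2, θ = 81.7: P(X<140) ≈ 0.511.
Too low — raise k to concentrate. Iterating converges to k ≈ 10.6.
Then θ = 81.7/(10.6−1) ≈ 8.49.

k ≈ 10.6, θ ≈ 8.49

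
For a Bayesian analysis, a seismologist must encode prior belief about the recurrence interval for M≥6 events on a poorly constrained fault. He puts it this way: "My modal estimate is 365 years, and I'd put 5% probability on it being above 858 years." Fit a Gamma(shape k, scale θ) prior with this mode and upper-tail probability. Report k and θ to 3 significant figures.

Gamma(k,θ) with k>1 has mode (k−1)θ, so θ = 365/(k−1).
Need P(X < 858) = 0.95 with θ tied to k this way. Start at k = 2, θ = 365: P(X<858) ≈ 0.681.
Too low — raise k to concentrate. Iterating converges to k ≈ 4.74.
Then θ = 365/(4.74−1) ≈ 97.5.

k ≈ 4.74, θ ≈ 97.5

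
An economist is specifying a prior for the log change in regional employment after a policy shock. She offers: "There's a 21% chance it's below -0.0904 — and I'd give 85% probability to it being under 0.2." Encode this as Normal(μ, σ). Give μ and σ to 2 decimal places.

μ = 0.04, σ = 0.16

The p-quantile of Normal(μ,σ) is μ + z_p·σ, with z_{0.21} = -0.8064 and z_{0.85} = 1.036.
Eliminate σ: μ = (z₂·x₁ − z₁·x₂)/(z₂ − z₁) = (1.036·-0.0904 − (-0.8064)·0.2)/1.843 = 0.04.
Then σ = (x₂ − x₁)/(z₂ − z₁) = (0.2 − -0.0904)/1.843 = 0.16.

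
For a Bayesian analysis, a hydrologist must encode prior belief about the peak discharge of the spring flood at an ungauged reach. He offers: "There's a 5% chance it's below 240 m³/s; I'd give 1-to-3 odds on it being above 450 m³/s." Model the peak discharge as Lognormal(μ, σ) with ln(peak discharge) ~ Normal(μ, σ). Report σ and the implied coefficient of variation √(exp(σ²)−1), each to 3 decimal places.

If T ~ Lognormal(μ,σ) then ln T ~ Normal(μ,σ), so the p-quantile of ln T is μ + z_p·σ.
ln(240) = 5.481 and ln(450) = 6.109; z_{0.05} = -1.645, z_{0.75} = 0.6745.
σ = (6.109 − 5.481)/(0.6745 − (-1.645)) = 0.271.
μ = 5.481 − (-1.645)·0.271 = 5.926.
CV = √(exp(σ²)−1) = √(exp(0.0735)−1) = 0.276.

σ ≈ 0.271, CV ≈ 0.276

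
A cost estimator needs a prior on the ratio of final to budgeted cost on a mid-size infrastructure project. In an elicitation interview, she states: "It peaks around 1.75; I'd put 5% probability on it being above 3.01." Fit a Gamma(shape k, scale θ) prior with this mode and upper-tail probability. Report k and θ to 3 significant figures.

Gamma(k,θ) with k>1 has mode (k−1)θ, so θ = 1.75/(k−1).
Need P(X < 3.01) = 0.95 with θ tied to k this way. Start at k = 2, θ = 1.75: P(X<3.01) ≈ 0.513.
Too low — raise k to concentrate. Iterating converges to k ≈ 10.5.
Then θ = 1.75/(10.5−1) ≈ 0.184.

k ≈ 10.5, θ ≈ 0.184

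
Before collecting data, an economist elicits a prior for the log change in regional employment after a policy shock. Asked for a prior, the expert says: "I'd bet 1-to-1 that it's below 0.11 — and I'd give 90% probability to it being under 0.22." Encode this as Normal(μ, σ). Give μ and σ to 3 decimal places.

For Normal(μ,σ), the p-quantile is μ + z_p·σ. Here z_{0.5} = 0, z_{0.9} = 1.282.
So 0.11 = μ + 0σ and 0.22 = μ + 1.282σ.
Subtracting: σ = (0.22 − 0.11)/(1.282 − (0)) = 0.086.
Then μ = 0.11 − (0)·0.086 = 0.110.

μ = 0.110, σ = 0.086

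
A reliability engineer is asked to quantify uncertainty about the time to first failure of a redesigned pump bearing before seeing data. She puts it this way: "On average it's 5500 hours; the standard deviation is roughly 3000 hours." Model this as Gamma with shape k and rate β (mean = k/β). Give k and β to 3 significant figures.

k ≈ 3.36, β ≈ 0.000611

For Gamma(k, rate β): mean = k/β, variance = k/β², so CV = 1/√k.
CV = SD/mean = 3000/5500 = 0.5455, hence k = 1/CV² = 3.36.
Then β = k/mean = 3.36/5500 = 0.000611.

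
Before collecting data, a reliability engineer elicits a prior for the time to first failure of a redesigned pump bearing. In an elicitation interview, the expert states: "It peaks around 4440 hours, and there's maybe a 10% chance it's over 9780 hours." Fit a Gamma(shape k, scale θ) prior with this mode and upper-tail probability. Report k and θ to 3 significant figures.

k ≈ 4.08, θ ≈ 1440

Gamma(k,θ) with k>1 has mode (k−1)θ, so θ = 4440/(k−1).
Need P(X < 9780) = 0.9 with θ tied to k this way. Start at k = 2, θ = 4440: P(X<9780) ≈ 0.646.
Too low — raise k to concentrate. Iterating converges to k ≈ 4.08.
Then θ = 4440/(4.08−1) ≈ 1440.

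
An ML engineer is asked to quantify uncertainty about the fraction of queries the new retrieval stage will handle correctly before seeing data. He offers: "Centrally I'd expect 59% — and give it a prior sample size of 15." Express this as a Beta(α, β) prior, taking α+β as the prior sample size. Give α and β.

α = 8.85, β = 6.15

Under the effective-sample-size interpretation, Beta(α, β) has prior mean α/(α+β) and prior sample size α+β.
So α+β = 15 and α/(α+β) = 0.59, giving α = 0.59·15 = 8.85 and β = 15 − 8.85 = 6.15.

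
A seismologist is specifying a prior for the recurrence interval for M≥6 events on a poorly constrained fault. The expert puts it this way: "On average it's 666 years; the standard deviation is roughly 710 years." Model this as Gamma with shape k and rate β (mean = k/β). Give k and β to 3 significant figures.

For Gamma(k, rate β): mean = k/β, variance = k/β², so CV = 1/√k.
CV = SD/mean = 710/666 = 1.066, hence k = 1/CV² = 0.88.
Then β = k/mean = 0.88/666 = 0.00132.

k ≈ 0.88, β ≈ 0.00132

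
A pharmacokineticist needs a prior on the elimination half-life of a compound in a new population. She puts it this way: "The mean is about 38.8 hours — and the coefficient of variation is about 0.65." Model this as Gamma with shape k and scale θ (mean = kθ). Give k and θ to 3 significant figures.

For Gamma(k, scale θ): mean = kθ, variance = kθ², so CV = 1/√k.
CV = 0.65, hence k = 1/CV² = 2.37.
Then θ = mean/k = 38.8/2.37 = 16.4.

k ≈ 2.37, θ ≈ 16.4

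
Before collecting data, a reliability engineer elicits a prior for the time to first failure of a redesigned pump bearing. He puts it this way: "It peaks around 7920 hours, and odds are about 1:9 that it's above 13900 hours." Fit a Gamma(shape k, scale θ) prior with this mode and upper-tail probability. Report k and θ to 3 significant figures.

Gamma(k,θ) with k>1 has mode (k−1)θ, so θ = 7920/(k−1).
Need P(X < 13900) = 0.9 with θ tied to k this way. Start at k = 2, θ = 7920: P(X<13900) ≈ 0.524.
Too low — raise k to concentrate. Iterating converges to k ≈ 7.
Then θ = 7920/(7−1) ≈ 1320.

k ≈ 7, θ ≈ 1320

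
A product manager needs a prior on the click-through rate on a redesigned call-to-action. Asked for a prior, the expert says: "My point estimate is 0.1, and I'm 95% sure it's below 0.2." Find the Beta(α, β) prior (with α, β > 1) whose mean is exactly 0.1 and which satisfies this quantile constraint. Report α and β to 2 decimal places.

With mean 0.1 fixed, write α = 0.1s, β = 0.9s where s = α+β.
Need P(θ < 0.2) = 0.95 under Beta(0.1s, 0.9s). Normal approximation: (q−m)/√(m(1−m)/s) ≈ z_{0.95} = 1.64, so s ≈ 0.1·0.9·(1.64)²/(0.2−0.1)² = 24.3.
At s = 24.3: P(θ<0.2) ≈ 0.932. Adjusting to match 0.95 gives s ≈ 30.87.
So α = 0.1·30.87 ≈ 3.09, β = 0.9·30.87 ≈ 27.79.

α ≈ 3.09, β ≈ 27.79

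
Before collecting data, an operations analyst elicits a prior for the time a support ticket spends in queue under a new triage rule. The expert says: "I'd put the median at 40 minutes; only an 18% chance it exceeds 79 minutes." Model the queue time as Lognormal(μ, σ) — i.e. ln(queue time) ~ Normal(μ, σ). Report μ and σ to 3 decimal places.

μ ≈ 3.689, σ ≈ 0.743

If T ~ Lognormal(μ,σ) then ln T ~ Normal(μ,σ), so the p-quantile of ln T is μ + z_p·σ.
ln(40) = 3.689 and ln(79) = 4.369; z_{0.5} = 0, z_{0.82} = 0.9154.
σ = (4.369 − 3.689)/(0.9154 − (0)) = 0.743.
μ = 3.689 − (0)·0.743 = 3.689.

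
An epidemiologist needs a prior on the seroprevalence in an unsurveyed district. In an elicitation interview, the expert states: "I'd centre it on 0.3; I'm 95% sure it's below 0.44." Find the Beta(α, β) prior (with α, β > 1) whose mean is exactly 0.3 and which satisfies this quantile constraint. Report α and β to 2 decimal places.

With mean 0.3 fixed, write α = 0.3s, β = 0.7s where s = α+β.
Need P(θ < 0.44) = 0.95 under Beta(0.3s, 0.7s). Normal approximation: (q−m)/√(m(1−m)/s) ≈ z_{0.95} = 1.64, so s ≈ 0.3·0.7·(1.64)²/(0.44−0.3)² = 29.0.
At s = 29.0: P(θ<0.44) ≈ 0.944. Adjusting to match 0.95 gives s ≈ 31.24.
So α = 0.3·31.24 ≈ 9.37, β = 0.7·31.24 ≈ 21.87.

α ≈ 9.37, β ≈ 21.87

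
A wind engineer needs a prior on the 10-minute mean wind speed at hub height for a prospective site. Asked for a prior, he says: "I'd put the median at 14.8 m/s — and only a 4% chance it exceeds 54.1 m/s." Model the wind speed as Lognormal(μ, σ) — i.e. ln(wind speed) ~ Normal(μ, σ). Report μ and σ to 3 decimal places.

If T ~ Lognormal(μ,σ) then ln T ~ Normal(μ,σ), so the p-quantile of ln T is μ + z_p·σ.
ln(14.8) = 2.695 and ln(54.1) = 3.991; z_{0.5} = 0, z_{0.96} = 1.751.
σ = (3.991 − 2.695)/(1.751 − (0)) = 0.740.
μ = 2.695 − (0)·0.740 = 2.695.

μ ≈ 2.695, σ ≈ 0.740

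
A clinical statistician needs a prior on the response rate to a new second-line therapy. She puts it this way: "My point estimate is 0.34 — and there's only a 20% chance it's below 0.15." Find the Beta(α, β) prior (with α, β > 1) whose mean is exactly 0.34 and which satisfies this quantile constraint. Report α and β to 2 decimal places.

α ≈ 1.54, β ≈ 2.98

With mean 0.34 fixed, write α = 0.34s, β = 0.66s where s = α+β.
Need P(θ < 0.15) = 0.2 under Beta(0.34s, 0.66s). Normal approximation: (q−m)/√(m(1−m)/s) ≈ z_{0.2} = -0.842, so s ≈ 0.34·0.66·(-0.842)²/(0.15−0.34)² = 4.4.
At s = 4.4: P(θ<0.15) ≈ 0.204. Adjusting to match 0.2 gives s ≈ 4.52.
So α = 0.34·4.52 ≈ 1.54, β = 0.66·4.52 ≈ 2.98.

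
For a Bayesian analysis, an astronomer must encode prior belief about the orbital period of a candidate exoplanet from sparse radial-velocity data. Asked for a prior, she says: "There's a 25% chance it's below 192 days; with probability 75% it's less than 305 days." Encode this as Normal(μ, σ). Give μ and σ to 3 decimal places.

μ = 248.500, σ = 83.767

For Normal(μ,σ), the p-quantile is μ + z_p·σ. Here z_{0.25} = -0.6745, z_{0.75} = 0.6745.
So 192 = μ − 0.6745σ and 305 = μ + 0.6745σ.
Subtracting: σ = (305 − 192)/(0.6745 − (-0.6745)) = 83.767.
Then μ = 192 − (-0.6745)·83.767 = 248.500.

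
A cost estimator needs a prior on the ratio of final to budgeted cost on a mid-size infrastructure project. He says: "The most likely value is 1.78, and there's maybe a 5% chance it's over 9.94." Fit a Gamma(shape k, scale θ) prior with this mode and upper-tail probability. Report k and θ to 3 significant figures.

k ≈ 1.79, θ ≈ 2.26

Gamma(k,θ) with k>1 has mode (k−1)θ, so θ = 1.78/(k−1).
Need P(X < 9.94) = 0.95 with θ tied to k this way. Start at k = 2, θ = 1.78: P(X<9.94) ≈ 0.975.
Too high — lower k to spread out. Iterating converges to k ≈ 1.79.
Then θ = 1.78/(1.79−1) ≈ 2.26.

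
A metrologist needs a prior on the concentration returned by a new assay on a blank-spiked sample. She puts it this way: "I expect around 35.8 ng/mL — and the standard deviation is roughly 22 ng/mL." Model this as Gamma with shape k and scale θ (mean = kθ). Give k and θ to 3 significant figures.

For Gamma(k, scale θ): mean = kθ, variance = kθ², so CV = 1/√k.
CV = SD/mean = 22/35.8 = 0.6145, hence k = 1/CV² = 2.65.
Then θ = mean/k = 35.8/2.65 = 13.5.

k ≈ 2.65, θ ≈ 13.5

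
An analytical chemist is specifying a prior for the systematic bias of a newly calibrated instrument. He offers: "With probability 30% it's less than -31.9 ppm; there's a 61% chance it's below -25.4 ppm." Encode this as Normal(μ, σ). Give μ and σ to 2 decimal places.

μ = -27.66, σ = 8.09

The p-quantile of Normal(μ,σ) is μ + z_p·σ, with z_{0.3} = -0.5244 and z_{0.61} = 0.2793.
Eliminate σ: μ = (z₂·x₁ − z₁·x₂)/(z₂ − z₁) = (0.2793·-31.9 − (-0.5244)·-25.4)/0.8037 = -27.66.
Then σ = (x₂ − x₁)/(z₂ − z₁) = (-25.4 − -31.9)/0.8037 = 8.09.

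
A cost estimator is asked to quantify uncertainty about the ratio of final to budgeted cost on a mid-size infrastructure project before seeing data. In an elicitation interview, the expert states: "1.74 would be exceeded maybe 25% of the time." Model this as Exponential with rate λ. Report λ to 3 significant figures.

P(T > 1.74) = e^(−λ·1.74) = 0.25, so λ = −ln(0.25)/1.74 = 0.797.

λ ≈ 0.797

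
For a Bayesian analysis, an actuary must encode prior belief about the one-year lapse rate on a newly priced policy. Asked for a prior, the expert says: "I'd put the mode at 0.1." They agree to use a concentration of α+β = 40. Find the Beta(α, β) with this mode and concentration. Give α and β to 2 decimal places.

For α,β > 1 the Beta mode is (α−1)/(α+β−2). With α+β = 40, the mode is (α−1)/38.
Set (α−1)/38 = 0.1 → α = 1 + 0.1·38 = 4.80.
β = 40 − α = 35.20.

α = 4.80, β = 35.20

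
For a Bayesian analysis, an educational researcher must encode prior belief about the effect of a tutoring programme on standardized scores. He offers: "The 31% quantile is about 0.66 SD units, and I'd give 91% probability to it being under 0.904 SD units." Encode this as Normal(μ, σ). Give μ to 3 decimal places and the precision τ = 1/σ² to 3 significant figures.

For Normal(μ,σ), the p-quantile is μ + z_p·σ. Here z_{0.31} = -0.4959, z_{0.91} = 1.341.
So 0.66 = μ − 0.4959σ and 0.904 = μ + 1.341σ.
Subtracting: σ = (0.904 − 0.66)/(1.341 − (-0.4959)) = 0.133.
Then μ = 0.66 − (-0.4959)·0.133 = 0.726.
Precision τ = 1/σ² = 1/0.1329² = 56.7.

μ = 0.726, τ = 56.7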